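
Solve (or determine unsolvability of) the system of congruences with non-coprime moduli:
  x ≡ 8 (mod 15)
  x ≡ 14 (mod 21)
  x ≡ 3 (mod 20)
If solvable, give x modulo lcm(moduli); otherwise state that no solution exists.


Moduli 15, 21, 20 are not pairwise coprime, so CRT works modulo lcm(m_i) when all pairwise compatibility conditions hold.
Pairwise compatibility: gcd(m_i, m_j) must divide a_i - a_j for every pair.
Merge one congruence at a time:
  Start: x ≡ 8 (mod 15).
  Combine with x ≡ 14 (mod 21): gcd(15, 21) = 3; 14 - 8 = 6, which IS divisible by 3, so compatible.
    Write x = 8 + 15·t and substitute into x ≡ 14 (mod 21): 15·t ≡ 14 − 8 = 6 (mod 21).
    Divide the congruence (and modulus) by g = 3: 5·t ≡ 2 (mod 7).
    The inverse of 5 mod 7 is 3 (since 5·3 = 15 = 2·7 + 1), so t ≡ 3·2 = 6 ≡ 6 (mod 7).
    Then x = 8 + 15·6 = 98, valid modulo lcm(15, 21) = 105: x ≡ 98 (mod 105).
  Combine with x ≡ 3 (mod 20): gcd(105, 20) = 5; 3 - 98 = -95, which IS divisible by 5, so compatible.
    Write x = 98 + 105·t and substitute into x ≡ 3 (mod 20): 105·t ≡ 3 − 98 = -95 (mod 20).
    Divide the congruence (and modulus) by g = 5: 21·t ≡ -19 (mod 4).
    Reduce coefficients mod 4: 1·t ≡ 1 (mod 4).
    So t ≡ 1 (mod 4).
    Then x = 98 + 105·1 = 203, valid modulo lcm(105, 20) = 420: x ≡ 203 (mod 420).
Verify: 203 mod 15 = 8, 203 mod 21 = 14, 203 mod 20 = 3.

x ≡ 203 (mod 420).


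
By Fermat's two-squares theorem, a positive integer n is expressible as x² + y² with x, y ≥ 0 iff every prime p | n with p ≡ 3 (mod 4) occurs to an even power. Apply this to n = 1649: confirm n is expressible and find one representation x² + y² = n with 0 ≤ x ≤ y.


Step 1: Factor n = 1649 = 17 · 97.
Step 2: Check the mod-4 condition on each prime factor: 17 ≡ 1 (mod 4), exponent 1; 97 ≡ 1 (mod 4), exponent 1.
All primes ≡ 3 (mod 4) appear to even exponent (or don't appear), so by the two-squares theorem n IS expressible as a sum of two squares.
Step 3: Build a representation. Here n = 17 · 97 is a product of primes ≡ 1 (mod 4). Each prime p ≡ 1 (mod 4) is itself a sum of two squares; find a² by testing p − a² for a perfect square:
  17: 17 − 1² = 16 = 4² ⇒ 17 = 1² + 4².
  97: 97 − 1² = 96, 97 − 2² = 93, 97 − 3² = 88, 97 − 4² = 81 = 9² ⇒ 97 = 4² + 9².
  Combine using the Brahmagupta–Fibonacci identity (a² + b²)(c² + d²) = (ac − bd)² + (ad + bc)² = (ac + bd)² + (ad − bc)²:
  17 · 97 = 1649: from (1² + 4²)(4² + 9²), take (1·4 − 4·9, 1·9 + 4·4) = (4 − 36, 9 + 16) = (-32, 25); dropping signs (only squares matter) gives (32, 25); check 32² + 25² = 1024 + 625 = 1649 ✓.
Step 4: Order so x ≤ y and verify: 25² + 32² = 625 + 1024 = 1649 = n. ✓

n = 1649 = 25² + 32² (one valid representation with x ≤ y).


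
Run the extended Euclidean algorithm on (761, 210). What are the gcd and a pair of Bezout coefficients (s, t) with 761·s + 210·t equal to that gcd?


Euclidean algorithm on (761, 210) — divide until remainder is 0:
  761 = 3 · 210 + 131
  210 = 1 · 131 + 79
  131 = 1 · 79 + 52
  79 = 1 · 52 + 27
  52 = 1 · 27 + 25
  27 = 1 · 25 + 2
  25 = 12 · 2 + 1
  2 = 2 · 1 + 0
gcd(761, 210) = 1.
Track Bezout coefficients alongside the remainders: start with r₀ = 761 = a·1 + b·0 (s = 1, t = 0) and r₁ = 210 = a·0 + b·1 (s = 0, t = 1); each new remainder r_{k+1} = r_{k-1} − q_k·r_k inherits s_{k+1} = s_{k-1} − q_k·s_k, t_{k+1} = t_{k-1} − q_k·t_k, so r_k = a·s_k + b·t_k at every step:
  q = 3: r = 131, s = 1 − 3·0 = 1, t = 0 − 3·1 = -3  (check: 761·1 + 210·(-3) = 131)
  q = 1: r = 79, s = 0 − 1·1 = -1, t = 1 − 1·(-3) = 4  (check: 761·(-1) + 210·4 = 79)
  q = 1: r = 52, s = 1 − 1·(-1) = 2, t = -3 − 1·4 = -7  (check: 761·2 + 210·(-7) = 52)
  q = 1: r = 27, s = -1 − 1·2 = -3, t = 4 − 1·(-7) = 11  (check: 761·(-3) + 210·11 = 27)
  q = 1: r = 25, s = 2 − 1·(-3) = 5, t = -7 − 1·11 = -18  (check: 761·5 + 210·(-18) = 25)
  q = 1: r = 2, s = -3 − 1·5 = -8, t = 11 − 1·(-18) = 29  (check: 761·(-8) + 210·29 = 2)
  q = 12: r = 1, s = 5 − 12·(-8) = 101, t = -18 − 12·29 = -366  (check: 761·101 + 210·(-366) = 1)
The row with r = 1 (the gcd) gives the Bezout coefficients s = 101, t = -366.
Result: 761 · (101) + 210 · (-366) = 1.

gcd(761, 210) = 1; s = 101, t = -366 (check: 761·101 + 210·(-366) = 1).


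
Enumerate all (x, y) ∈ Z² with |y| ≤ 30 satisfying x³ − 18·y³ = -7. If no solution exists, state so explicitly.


The equation is x³ - 18y³ = -7. For fixed y, x³ = 18·y³ − 7, so a solution requires the RHS to be a perfect cube.
Strategy: iterate y from -30 to 30, compute RHS = 18·y³ − 7, and check whether it is a (positive or negative) perfect cube.
Check small values of y:
  y = 0: RHS = -7 is not a perfect cube.
  y = 1: RHS = 11 is not a perfect cube.
  y = -1: RHS = -25 is not a perfect cube.
  y = 2: RHS = 137 is not a perfect cube.
  y = -2: RHS = -151 is not a perfect cube.
  y = 3: RHS = 479 is not a perfect cube.
  y = -3: RHS = -493 is not a perfect cube.
Continuing the search up to |y| = 30 finds no solutions either.
No (x, y) in the scanned range satisfies the equation.

No integer solutions with |y| ≤ 30.


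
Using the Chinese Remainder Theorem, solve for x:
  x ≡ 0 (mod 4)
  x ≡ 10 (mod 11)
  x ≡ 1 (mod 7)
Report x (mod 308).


Moduli 4, 11, 7 are pairwise coprime; by CRT there is a unique solution modulo M = 4 · 11 · 7 = 308.
Solve pairwise, accumulating the modulus:
  Start with x ≡ 0 (mod 4).
  Combine with x ≡ 10 (mod 11): since gcd(4, 11) = 1, we get a unique residue mod 44.
    Write x = 0 + 4·t and substitute into x ≡ 10 (mod 11): 4·t ≡ 10 − 0 = 10 (mod 11).
    The inverse of 4 mod 11 is 3 (since 4·3 = 12 = 1·11 + 1), so t ≡ 3·10 = 30 ≡ 8 (mod 11).
    Then x = 0 + 4·8 = 32, valid modulo lcm(4, 11) = 44: x ≡ 32 (mod 44).
  Combine with x ≡ 1 (mod 7): since gcd(44, 7) = 1, we get a unique residue mod 308.
    Write x = 32 + 44·t and substitute into x ≡ 1 (mod 7): 44·t ≡ 1 − 32 = -31 (mod 7).
    Reduce coefficients mod 7: 2·t ≡ 4 (mod 7).
    The inverse of 2 mod 7 is 4 (since 2·4 = 8 = 1·7 + 1), so t ≡ 4·4 = 16 ≡ 2 (mod 7).
    Then x = 32 + 44·2 = 120, valid modulo lcm(44, 7) = 308: x ≡ 120 (mod 308).
Verify: 120 mod 4 = 0 ✓, 120 mod 11 = 10 ✓, 120 mod 7 = 1 ✓.

x ≡ 120 (mod 308).


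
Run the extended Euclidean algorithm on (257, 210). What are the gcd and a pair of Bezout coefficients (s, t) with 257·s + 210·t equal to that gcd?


Euclidean algorithm on (257, 210) — divide until remainder is 0:
  257 = 1 · 210 + 47
  210 = 4 · 47 + 22
  47 = 2 · 22 + 3
  22 = 7 · 3 + 1
  3 = 3 · 1 + 0
gcd(257, 210) = 1.
Track Bezout coefficients alongside the remainders: start with r₀ = 257 = a·1 + b·0 (s = 1, t = 0) and r₁ = 210 = a·0 + b·1 (s = 0, t = 1); each new remainder r_{k+1} = r_{k-1} − q_k·r_k inherits s_{k+1} = s_{k-1} − q_k·s_k, t_{k+1} = t_{k-1} − q_k·t_k, so r_k = a·s_k + b·t_k at every step:
  q = 1: r = 47, s = 1 − 1·0 = 1, t = 0 − 1·1 = -1  (check: 257·1 + 210·(-1) = 47)
  q = 4: r = 22, s = 0 − 4·1 = -4, t = 1 − 4·(-1) = 5  (check: 257·(-4) + 210·5 = 22)
  q = 2: r = 3, s = 1 − 2·(-4) = 9, t = -1 − 2·5 = -11  (check: 257·9 + 210·(-11) = 3)
  q = 7: r = 1, s = -4 − 7·9 = -67, t = 5 − 7·(-11) = 82  (check: 257·(-67) + 210·82 = 1)
The row with r = 1 (the gcd) gives the Bezout coefficients s = -67, t = 82.
Result: 257 · (-67) + 210 · (82) = 1.

gcd(257, 210) = 1; s = -67, t = 82 (check: 257·(-67) + 210·82 = 1).


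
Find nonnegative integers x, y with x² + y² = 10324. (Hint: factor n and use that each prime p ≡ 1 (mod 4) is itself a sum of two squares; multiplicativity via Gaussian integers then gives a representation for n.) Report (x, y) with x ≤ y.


Step 1: Factor n = 10324 = 2^2 · 29 · 89.
Step 2: Check the mod-4 condition on each prime factor: 2 = 2 (special); 29 ≡ 1 (mod 4), exponent 1; 89 ≡ 1 (mod 4), exponent 1.
All primes ≡ 3 (mod 4) appear to even exponent (or don't appear), so by the two-squares theorem n IS expressible as a sum of two squares.
Step 3: Build a representation. Group n = k² · m with k = 2 and m = 29 · 89 = 2581 (a product of primes ≡ 1 (mod 4)); a representation of m scales to one of n via (k·x)² + (k·y)² = k²(x² + y²). Each prime p ≡ 1 (mod 4) is itself a sum of two squares; find a² by testing p − a² for a perfect square:
  29: 29 − 1² = 28, 29 − 2² = 25 = 5² ⇒ 29 = 2² + 5².
  89: 89 − 1² = 88, 89 − 2² = 85, 89 − 3² = 80, 89 − 4² = 73, 89 − 5² = 64 = 8² ⇒ 89 = 5² + 8².
  Combine using the Brahmagupta–Fibonacci identity (a² + b²)(c² + d²) = (ac − bd)² + (ad + bc)² = (ac + bd)² + (ad − bc)²:
  29 · 89 = 2581: from (2² + 5²)(5² + 8²), take (2·5 − 5·8, 2·8 + 5·5) = (10 − 40, 16 + 25) = (-30, 41); dropping signs (only squares matter) gives (30, 41); check 30² + 41² = 900 + 1681 = 2581 ✓.
  Scale by k = 2: (2·30, 2·41) = (60, 82).
Step 4: Order so x ≤ y and verify: 60² + 82² = 3600 + 6724 = 10324 = n. ✓

n = 10324 = 60² + 82² (one valid representation with x ≤ y).


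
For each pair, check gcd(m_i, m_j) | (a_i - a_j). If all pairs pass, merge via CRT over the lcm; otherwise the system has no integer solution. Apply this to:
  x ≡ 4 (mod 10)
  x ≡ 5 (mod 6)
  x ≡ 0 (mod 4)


Moduli 10, 6, 4 are not pairwise coprime, so CRT works modulo lcm(m_i) when all pairwise compatibility conditions hold.
Pairwise compatibility: gcd(m_i, m_j) must divide a_i - a_j for every pair.
Merge one congruence at a time:
  Start: x ≡ 4 (mod 10).
  Combine with x ≡ 5 (mod 6): gcd(10, 6) = 2, and 5 - 4 = 1 is NOT divisible by 2.
    ⇒ system is inconsistent (no integer solution).

No solution (the system is inconsistent).


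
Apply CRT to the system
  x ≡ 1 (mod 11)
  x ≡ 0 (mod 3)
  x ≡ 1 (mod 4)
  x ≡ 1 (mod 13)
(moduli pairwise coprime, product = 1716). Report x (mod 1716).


Product of moduli M = 11 · 3 · 4 · 13 = 1716.
Merge one congruence at a time:
  Start: x ≡ 1 (mod 11).
  Combine with x ≡ 0 (mod 3); new modulus lcm = 33.
    Write x = 1 + 11·t and substitute into x ≡ 0 (mod 3): 11·t ≡ 0 − 1 = -1 (mod 3).
    Reduce coefficients mod 3: 2·t ≡ 2 (mod 3).
    The inverse of 2 mod 3 is 2 (since 2·2 = 4 = 1·3 + 1), so t ≡ 2·2 = 4 ≡ 1 (mod 3).
    Then x = 1 + 11·1 = 12, valid modulo lcm(11, 3) = 33: x ≡ 12 (mod 33).
  Combine with x ≡ 1 (mod 4); new modulus lcm = 132.
    Write x = 12 + 33·t and substitute into x ≡ 1 (mod 4): 33·t ≡ 1 − 12 = -11 (mod 4).
    Reduce coefficients mod 4: 1·t ≡ 1 (mod 4).
    So t ≡ 1 (mod 4).
    Then x = 12 + 33·1 = 45, valid modulo lcm(33, 4) = 132: x ≡ 45 (mod 132).
  Combine with x ≡ 1 (mod 13); new modulus lcm = 1716.
    Write x = 45 + 132·t and substitute into x ≡ 1 (mod 13): 132·t ≡ 1 − 45 = -44 (mod 13).
    Reduce coefficients mod 13: 2·t ≡ 8 (mod 13).
    The inverse of 2 mod 13 is 7 (since 2·7 = 14 = 1·13 + 1), so t ≡ 7·8 = 56 ≡ 4 (mod 13).
    Then x = 45 + 132·4 = 573, valid modulo lcm(132, 13) = 1716: x ≡ 573 (mod 1716).
Verify against each original: 573 mod 11 = 1, 573 mod 3 = 0, 573 mod 4 = 1, 573 mod 13 = 1.

x ≡ 573 (mod 1716).


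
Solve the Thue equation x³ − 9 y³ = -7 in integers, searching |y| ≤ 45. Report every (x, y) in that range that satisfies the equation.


The equation is x³ - 9y³ = -7. For fixed y, x³ = 9·y³ − 7, so a solution requires the RHS to be a perfect cube.
Strategy: iterate y from -45 to 45, compute RHS = 9·y³ − 7, and check whether it is a (positive or negative) perfect cube.
Check small values of y:
  y = 0: RHS = -7 is not a perfect cube.
  y = 1: RHS = 2 is not a perfect cube.
  y = -1: RHS = -16 is not a perfect cube.
  y = 2: RHS = 65 is not a perfect cube.
  y = -2: RHS = -79 is not a perfect cube.
  y = 3: RHS = 236 is not a perfect cube.
  y = -3: RHS = -250 is not a perfect cube.
Continuing the search up to |y| = 45 finds no solutions either.
No (x, y) in the scanned range satisfies the equation.

No integer solutions with |y| ≤ 45.


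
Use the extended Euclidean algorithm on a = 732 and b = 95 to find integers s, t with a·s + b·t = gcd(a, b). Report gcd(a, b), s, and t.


Euclidean algorithm on (732, 95) — divide until remainder is 0:
  732 = 7 · 95 + 67
  95 = 1 · 67 + 28
  67 = 2 · 28 + 11
  28 = 2 · 11 + 6
  11 = 1 · 6 + 5
  6 = 1 · 5 + 1
  5 = 5 · 1 + 0
gcd(732, 95) = 1.
Track Bezout coefficients alongside the remainders: start with r₀ = 732 = a·1 + b·0 (s = 1, t = 0) and r₁ = 95 = a·0 + b·1 (s = 0, t = 1); each new remainder r_{k+1} = r_{k-1} − q_k·r_k inherits s_{k+1} = s_{k-1} − q_k·s_k, t_{k+1} = t_{k-1} − q_k·t_k, so r_k = a·s_k + b·t_k at every step:
  q = 7: r = 67, s = 1 − 7·0 = 1, t = 0 − 7·1 = -7  (check: 732·1 + 95·(-7) = 67)
  q = 1: r = 28, s = 0 − 1·1 = -1, t = 1 − 1·(-7) = 8  (check: 732·(-1) + 95·8 = 28)
  q = 2: r = 11, s = 1 − 2·(-1) = 3, t = -7 − 2·8 = -23  (check: 732·3 + 95·(-23) = 11)
  q = 2: r = 6, s = -1 − 2·3 = -7, t = 8 − 2·(-23) = 54  (check: 732·(-7) + 95·54 = 6)
  q = 1: r = 5, s = 3 − 1·(-7) = 10, t = -23 − 1·54 = -77  (check: 732·10 + 95·(-77) = 5)
  q = 1: r = 1, s = -7 − 1·10 = -17, t = 54 − 1·(-77) = 131  (check: 732·(-17) + 95·131 = 1)
The row with r = 1 (the gcd) gives the Bezout coefficients s = -17, t = 131.
Result: 732 · (-17) + 95 · (131) = 1.

gcd(732, 95) = 1; s = -17, t = 131 (check: 732·(-17) + 95·131 = 1).


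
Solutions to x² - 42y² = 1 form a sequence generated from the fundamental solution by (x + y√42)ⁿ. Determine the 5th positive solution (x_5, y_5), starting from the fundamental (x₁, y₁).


Step 1: Find the fundamental solution (x₁, y₁) of x² - 42y² = 1.
  Expand √42 as a continued fraction. a₀ = ⌊√42⌋ = 6; iterate m_{k+1} = d_k·a_k − m_k, d_{k+1} = (42 − m_{k+1}²)/d_k, a_{k+1} = ⌊(a₀ + m_{k+1})/d_{k+1}⌋ (starting m₀ = 0, d₀ = 1), with convergents p_k = a_k·p_{k-1} + p_{k-2}, q_k = a_k·q_{k-1} + q_{k-2} (p₋₁ = 1, q₋₁ = 0):
  k = 0: a₀ = 6; p₀/q₀ = 6/1; p₀² − 42·q₀² = 36 − 42 = -6.
  k = 1: m = 6, d = 6, a = ⌊(6 + 6)/6⌋ = 2; p/q = (2·6 + 1)/(2·1 + 0) = 13/2; p² − 42·q² = 169 − 168 = 1.
  The first convergent with p² − 42·q² = 1 gives the fundamental solution (x₁, y₁) = (13, 2).
Step 2: Apply the recurrence (x_{n+1}, y_{n+1}) = (x₁x_n + 42y₁y_n, x₁y_n + y₁x_n) repeatedly.
  From (x_1, y_1) = (13, 2): x_2 = 13·13 + 42·2·2 = 337; y_2 = 13·2 + 2·13 = 52.
  From (x_2, y_2) = (337, 52): x_3 = 13·337 + 42·2·52 = 8749; y_3 = 13·52 + 2·337 = 1350.
  From (x_3, y_3) = (8749, 1350): x_4 = 13·8749 + 42·2·1350 = 227137; y_4 = 13·1350 + 2·8749 = 35048.
  From (x_4, y_4) = (227137, 35048): x_5 = 13·227137 + 42·2·35048 = 5896813; y_5 = 13·35048 + 2·227137 = 909898.
Step 3: Verify x_5² - 42·y_5² = 34772403556969 - 34772403556968 = 1 (should be 1). ✓

(x_1, y_1) = (13, 2); (x_5, y_5) = (5896813, 909898).


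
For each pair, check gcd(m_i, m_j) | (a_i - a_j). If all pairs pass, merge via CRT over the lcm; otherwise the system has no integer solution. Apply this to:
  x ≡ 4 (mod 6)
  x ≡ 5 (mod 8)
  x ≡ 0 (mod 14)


Moduli 6, 8, 14 are not pairwise coprime, so CRT works modulo lcm(m_i) when all pairwise compatibility conditions hold.
Pairwise compatibility: gcd(m_i, m_j) must divide a_i - a_j for every pair.
Merge one congruence at a time:
  Start: x ≡ 4 (mod 6).
  Combine with x ≡ 5 (mod 8): gcd(6, 8) = 2, and 5 - 4 = 1 is NOT divisible by 2.
    ⇒ system is inconsistent (no integer solution).

No solution (the system is inconsistent).


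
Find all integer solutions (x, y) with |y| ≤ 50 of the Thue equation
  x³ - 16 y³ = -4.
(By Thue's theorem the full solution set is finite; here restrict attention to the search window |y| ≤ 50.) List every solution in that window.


The equation is x³ - 16y³ = -4. For fixed y, x³ = 16·y³ − 4, so a solution requires the RHS to be a perfect cube.
Strategy: iterate y from -50 to 50, compute RHS = 16·y³ − 4, and check whether it is a (positive or negative) perfect cube.
Check small values of y:
  y = 0: RHS = -4 is not a perfect cube.
  y = 1: RHS = 12 is not a perfect cube.
  y = -1: RHS = -20 is not a perfect cube.
  y = 2: RHS = 124 is not a perfect cube.
  y = -2: RHS = -132 is not a perfect cube.
  y = 3: RHS = 428 is not a perfect cube.
  y = -3: RHS = -436 is not a perfect cube.
Continuing the search up to |y| = 50 finds no solutions either.
No (x, y) in the scanned range satisfies the equation.

No integer solutions with |y| ≤ 50.


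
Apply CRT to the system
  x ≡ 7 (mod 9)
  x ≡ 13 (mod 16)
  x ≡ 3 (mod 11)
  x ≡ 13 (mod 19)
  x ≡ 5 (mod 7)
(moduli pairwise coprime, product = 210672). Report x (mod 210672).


Product of moduli M = 9 · 16 · 11 · 19 · 7 = 210672.
Merge one congruence at a time:
  Start: x ≡ 7 (mod 9).
  Combine with x ≡ 13 (mod 16); new modulus lcm = 144.
    Write x = 7 + 9·t and substitute into x ≡ 13 (mod 16): 9·t ≡ 13 − 7 = 6 (mod 16).
    The inverse of 9 mod 16 is 9 (since 9·9 = 81 = 5·16 + 1), so t ≡ 9·6 = 54 ≡ 6 (mod 16).
    Then x = 7 + 9·6 = 61, valid modulo lcm(9, 16) = 144: x ≡ 61 (mod 144).
  Combine with x ≡ 3 (mod 11); new modulus lcm = 1584.
    Write x = 61 + 144·t and substitute into x ≡ 3 (mod 11): 144·t ≡ 3 − 61 = -58 (mod 11).
    Reduce coefficients mod 11: 1·t ≡ 8 (mod 11).
    So t ≡ 8 (mod 11).
    Then x = 61 + 144·8 = 1213, valid modulo lcm(144, 11) = 1584: x ≡ 1213 (mod 1584).
  Combine with x ≡ 13 (mod 19); new modulus lcm = 30096.
    Write x = 1213 + 1584·t and substitute into x ≡ 13 (mod 19): 1584·t ≡ 13 − 1213 = -1200 (mod 19).
    Reduce coefficients mod 19: 7·t ≡ 16 (mod 19).
    The inverse of 7 mod 19 is 11 (since 7·11 = 77 = 4·19 + 1), so t ≡ 11·16 = 176 ≡ 5 (mod 19).
    Then x = 1213 + 1584·5 = 9133, valid modulo lcm(1584, 19) = 30096: x ≡ 9133 (mod 30096).
  Combine with x ≡ 5 (mod 7); new modulus lcm = 210672.
    Write x = 9133 + 30096·t and substitute into x ≡ 5 (mod 7): 30096·t ≡ 5 − 9133 = -9128 (mod 7).
    Reduce coefficients mod 7: 3·t ≡ 0 (mod 7).
    The inverse of 3 mod 7 is 5 (since 3·5 = 15 = 2·7 + 1), so t ≡ 5·0 = 0 ≡ 0 (mod 7).
    Then x = 9133 + 30096·0 = 9133, valid modulo lcm(30096, 7) = 210672: x ≡ 9133 (mod 210672).
Verify against each original: 9133 mod 9 = 7, 9133 mod 16 = 13, 9133 mod 11 = 3, 9133 mod 19 = 13, 9133 mod 7 = 5.

x ≡ 9133 (mod 210672).


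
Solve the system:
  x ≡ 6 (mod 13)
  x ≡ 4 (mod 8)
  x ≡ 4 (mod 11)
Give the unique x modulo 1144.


Moduli 13, 8, 11 are pairwise coprime; by CRT there is a unique solution modulo M = 13 · 8 · 11 = 1144.
Solve pairwise, accumulating the modulus:
  Start with x ≡ 6 (mod 13).
  Combine with x ≡ 4 (mod 8): since gcd(13, 8) = 1, we get a unique residue mod 104.
    Write x = 6 + 13·t and substitute into x ≡ 4 (mod 8): 13·t ≡ 4 − 6 = -2 (mod 8).
    Reduce coefficients mod 8: 5·t ≡ 6 (mod 8).
    The inverse of 5 mod 8 is 5 (since 5·5 = 25 = 3·8 + 1), so t ≡ 5·6 = 30 ≡ 6 (mod 8).
    Then x = 6 + 13·6 = 84, valid modulo lcm(13, 8) = 104: x ≡ 84 (mod 104).
  Combine with x ≡ 4 (mod 11): since gcd(104, 11) = 1, we get a unique residue mod 1144.
    Write x = 84 + 104·t and substitute into x ≡ 4 (mod 11): 104·t ≡ 4 − 84 = -80 (mod 11).
    Reduce coefficients mod 11: 5·t ≡ 8 (mod 11).
    The inverse of 5 mod 11 is 9 (since 5·9 = 45 = 4·11 + 1), so t ≡ 9·8 = 72 ≡ 6 (mod 11).
    Then x = 84 + 104·6 = 708, valid modulo lcm(104, 11) = 1144: x ≡ 708 (mod 1144).
Verify: 708 mod 13 = 6 ✓, 708 mod 8 = 4 ✓, 708 mod 11 = 4 ✓.

x ≡ 708 (mod 1144).


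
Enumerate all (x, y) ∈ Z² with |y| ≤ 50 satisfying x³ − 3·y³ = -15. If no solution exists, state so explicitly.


The equation is x³ - 3y³ = -15. For fixed y, x³ = 3·y³ − 15, so a solution requires the RHS to be a perfect cube.
Strategy: iterate y from -50 to 50, compute RHS = 3·y³ − 15, and check whether it is a (positive or negative) perfect cube.
Check small values of y:
  y = 0: RHS = -15 is not a perfect cube.
  y = 1: RHS = -12 is not a perfect cube.
  y = -1: RHS = -18 is not a perfect cube.
  y = 2: RHS = 9 is not a perfect cube.
  y = -2: RHS = -39 is not a perfect cube.
  y = 3: RHS = 66 is not a perfect cube.
  y = -3: RHS = -96 is not a perfect cube.
Continuing the search up to |y| = 50 finds no solutions either.
No (x, y) in the scanned range satisfies the equation.

No integer solutions with |y| ≤ 50.


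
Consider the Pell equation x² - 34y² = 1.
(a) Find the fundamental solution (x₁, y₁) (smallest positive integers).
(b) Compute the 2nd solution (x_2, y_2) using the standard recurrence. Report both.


Step 1: Find the fundamental solution (x₁, y₁) of x² - 34y² = 1.
  Expand √34 as a continued fraction. a₀ = ⌊√34⌋ = 5; iterate m_{k+1} = d_k·a_k − m_k, d_{k+1} = (34 − m_{k+1}²)/d_k, a_{k+1} = ⌊(a₀ + m_{k+1})/d_{k+1}⌋ (starting m₀ = 0, d₀ = 1), with convergents p_k = a_k·p_{k-1} + p_{k-2}, q_k = a_k·q_{k-1} + q_{k-2} (p₋₁ = 1, q₋₁ = 0):
  k = 0: a₀ = 5; p₀/q₀ = 5/1; p₀² − 34·q₀² = 25 − 34 = -9.
  k = 1: m = 5, d = 9, a = ⌊(5 + 5)/9⌋ = 1; p/q = (1·5 + 1)/(1·1 + 0) = 6/1; p² − 34·q² = 36 − 34 = 2.
  k = 2: m = 4, d = 2, a = ⌊(5 + 4)/2⌋ = 4; p/q = (4·6 + 5)/(4·1 + 1) = 29/5; p² − 34·q² = 841 − 850 = -9.
  k = 3: m = 4, d = 9, a = ⌊(5 + 4)/9⌋ = 1; p/q = (1·29 + 6)/(1·5 + 1) = 35/6; p² − 34·q² = 1225 − 1224 = 1.
  The first convergent with p² − 34·q² = 1 gives the fundamental solution (x₁, y₁) = (35, 6).
Step 2: Apply the recurrence (x_{n+1}, y_{n+1}) = (x₁x_n + 34y₁y_n, x₁y_n + y₁x_n) repeatedly.
  From (x_1, y_1) = (35, 6): x_2 = 35·35 + 34·6·6 = 2449; y_2 = 35·6 + 6·35 = 420.
Step 3: Verify x_2² - 34·y_2² = 5997601 - 5997600 = 1 (should be 1). ✓

(x_1, y_1) = (35, 6); (x_2, y_2) = (2449, 420).


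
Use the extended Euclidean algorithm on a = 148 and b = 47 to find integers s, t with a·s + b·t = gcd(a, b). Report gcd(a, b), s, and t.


Euclidean algorithm on (148, 47) — divide until remainder is 0:
  148 = 3 · 47 + 7
  47 = 6 · 7 + 5
  7 = 1 · 5 + 2
  5 = 2 · 2 + 1
  2 = 2 · 1 + 0
gcd(148, 47) = 1.
Track Bezout coefficients alongside the remainders: start with r₀ = 148 = a·1 + b·0 (s = 1, t = 0) and r₁ = 47 = a·0 + b·1 (s = 0, t = 1); each new remainder r_{k+1} = r_{k-1} − q_k·r_k inherits s_{k+1} = s_{k-1} − q_k·s_k, t_{k+1} = t_{k-1} − q_k·t_k, so r_k = a·s_k + b·t_k at every step:
  q = 3: r = 7, s = 1 − 3·0 = 1, t = 0 − 3·1 = -3  (check: 148·1 + 47·(-3) = 7)
  q = 6: r = 5, s = 0 − 6·1 = -6, t = 1 − 6·(-3) = 19  (check: 148·(-6) + 47·19 = 5)
  q = 1: r = 2, s = 1 − 1·(-6) = 7, t = -3 − 1·19 = -22  (check: 148·7 + 47·(-22) = 2)
  q = 2: r = 1, s = -6 − 2·7 = -20, t = 19 − 2·(-22) = 63  (check: 148·(-20) + 47·63 = 1)
The row with r = 1 (the gcd) gives the Bezout coefficients s = -20, t = 63.
Result: 148 · (-20) + 47 · (63) = 1.

gcd(148, 47) = 1; s = -20, t = 63 (check: 148·(-20) + 47·63 = 1).


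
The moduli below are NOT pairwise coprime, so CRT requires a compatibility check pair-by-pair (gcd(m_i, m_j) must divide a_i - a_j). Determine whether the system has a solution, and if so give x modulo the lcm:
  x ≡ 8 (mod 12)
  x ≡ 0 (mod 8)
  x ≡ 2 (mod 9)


Moduli 12, 8, 9 are not pairwise coprime, so CRT works modulo lcm(m_i) when all pairwise compatibility conditions hold.
Pairwise compatibility: gcd(m_i, m_j) must divide a_i - a_j for every pair.
Merge one congruence at a time:
  Start: x ≡ 8 (mod 12).
  Combine with x ≡ 0 (mod 8): gcd(12, 8) = 4; 0 - 8 = -8, which IS divisible by 4, so compatible.
    Write x = 8 + 12·t and substitute into x ≡ 0 (mod 8): 12·t ≡ 0 − 8 = -8 (mod 8).
    Divide the congruence (and modulus) by g = 4: 3·t ≡ -2 (mod 2).
    Reduce coefficients mod 2: 1·t ≡ 0 (mod 2).
    So t ≡ 0 (mod 2).
    Then x = 8 + 12·0 = 8, valid modulo lcm(12, 8) = 24: x ≡ 8 (mod 24).
  Combine with x ≡ 2 (mod 9): gcd(24, 9) = 3; 2 - 8 = -6, which IS divisible by 3, so compatible.
    Write x = 8 + 24·t and substitute into x ≡ 2 (mod 9): 24·t ≡ 2 − 8 = -6 (mod 9).
    Divide the congruence (and modulus) by g = 3: 8·t ≡ -2 (mod 3).
    Reduce coefficients mod 3: 2·t ≡ 1 (mod 3).
    The inverse of 2 mod 3 is 2 (since 2·2 = 4 = 1·3 + 1), so t ≡ 2·1 = 2 ≡ 2 (mod 3).
    Then x = 8 + 24·2 = 56, valid modulo lcm(24, 9) = 72: x ≡ 56 (mod 72).
Verify: 56 mod 12 = 8, 56 mod 8 = 0, 56 mod 9 = 2.

x ≡ 56 (mod 72).


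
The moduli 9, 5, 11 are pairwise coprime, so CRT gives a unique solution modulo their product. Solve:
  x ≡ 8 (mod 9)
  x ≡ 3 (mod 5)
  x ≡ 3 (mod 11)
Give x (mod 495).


Moduli 9, 5, 11 are pairwise coprime; by CRT there is a unique solution modulo M = 9 · 5 · 11 = 495.
Solve pairwise, accumulating the modulus:
  Start with x ≡ 8 (mod 9).
  Combine with x ≡ 3 (mod 5): since gcd(9, 5) = 1, we get a unique residue mod 45.
    Write x = 8 + 9·t and substitute into x ≡ 3 (mod 5): 9·t ≡ 3 − 8 = -5 (mod 5).
    Reduce coefficients mod 5: 4·t ≡ 0 (mod 5).
    The inverse of 4 mod 5 is 4 (since 4·4 = 16 = 3·5 + 1), so t ≡ 4·0 = 0 ≡ 0 (mod 5).
    Then x = 8 + 9·0 = 8, valid modulo lcm(9, 5) = 45: x ≡ 8 (mod 45).
  Combine with x ≡ 3 (mod 11): since gcd(45, 11) = 1, we get a unique residue mod 495.
    Write x = 8 + 45·t and substitute into x ≡ 3 (mod 11): 45·t ≡ 3 − 8 = -5 (mod 11).
    Reduce coefficients mod 11: 1·t ≡ 6 (mod 11).
    So t ≡ 6 (mod 11).
    Then x = 8 + 45·6 = 278, valid modulo lcm(45, 11) = 495: x ≡ 278 (mod 495).
Verify: 278 mod 9 = 8 ✓, 278 mod 5 = 3 ✓, 278 mod 11 = 3 ✓.

x ≡ 278 (mod 495).


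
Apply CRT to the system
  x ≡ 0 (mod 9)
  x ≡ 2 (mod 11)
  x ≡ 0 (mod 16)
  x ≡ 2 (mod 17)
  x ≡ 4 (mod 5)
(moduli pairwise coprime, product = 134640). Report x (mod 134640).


Product of moduli M = 9 · 11 · 16 · 17 · 5 = 134640.
Merge one congruence at a time:
  Start: x ≡ 0 (mod 9).
  Combine with x ≡ 2 (mod 11); new modulus lcm = 99.
    Write x = 0 + 9·t and substitute into x ≡ 2 (mod 11): 9·t ≡ 2 − 0 = 2 (mod 11).
    The inverse of 9 mod 11 is 5 (since 9·5 = 45 = 4·11 + 1), so t ≡ 5·2 = 10 ≡ 10 (mod 11).
    Then x = 0 + 9·10 = 90, valid modulo lcm(9, 11) = 99: x ≡ 90 (mod 99).
  Combine with x ≡ 0 (mod 16); new modulus lcm = 1584.
    Write x = 90 + 99·t and substitute into x ≡ 0 (mod 16): 99·t ≡ 0 − 90 = -90 (mod 16).
    Reduce coefficients mod 16: 3·t ≡ 6 (mod 16).
    The inverse of 3 mod 16 is 11 (since 3·11 = 33 = 2·16 + 1), so t ≡ 11·6 = 66 ≡ 2 (mod 16).
    Then x = 90 + 99·2 = 288, valid modulo lcm(99, 16) = 1584: x ≡ 288 (mod 1584).
  Combine with x ≡ 2 (mod 17); new modulus lcm = 26928.
    Write x = 288 + 1584·t and substitute into x ≡ 2 (mod 17): 1584·t ≡ 2 − 288 = -286 (mod 17).
    Reduce coefficients mod 17: 3·t ≡ 3 (mod 17).
    The inverse of 3 mod 17 is 6 (since 3·6 = 18 = 1·17 + 1), so t ≡ 6·3 = 18 ≡ 1 (mod 17).
    Then x = 288 + 1584·1 = 1872, valid modulo lcm(1584, 17) = 26928: x ≡ 1872 (mod 26928).
  Combine with x ≡ 4 (mod 5); new modulus lcm = 134640.
    Write x = 1872 + 26928·t and substitute into x ≡ 4 (mod 5): 26928·t ≡ 4 − 1872 = -1868 (mod 5).
    Reduce coefficients mod 5: 3·t ≡ 2 (mod 5).
    The inverse of 3 mod 5 is 2 (since 3·2 = 6 = 1·5 + 1), so t ≡ 2·2 = 4 ≡ 4 (mod 5).
    Then x = 1872 + 26928·4 = 109584, valid modulo lcm(26928, 5) = 134640: x ≡ 109584 (mod 134640).
Verify against each original: 109584 mod 9 = 0, 109584 mod 11 = 2, 109584 mod 16 = 0, 109584 mod 17 = 2, 109584 mod 5 = 4.

x ≡ 109584 (mod 134640).


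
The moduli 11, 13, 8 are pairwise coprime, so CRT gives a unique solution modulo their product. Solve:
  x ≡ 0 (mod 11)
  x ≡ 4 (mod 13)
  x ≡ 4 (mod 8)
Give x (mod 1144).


Moduli 11, 13, 8 are pairwise coprime; by CRT there is a unique solution modulo M = 11 · 13 · 8 = 1144.
Solve pairwise, accumulating the modulus:
  Start with x ≡ 0 (mod 11).
  Combine with x ≡ 4 (mod 13): since gcd(11, 13) = 1, we get a unique residue mod 143.
    Write x = 0 + 11·t and substitute into x ≡ 4 (mod 13): 11·t ≡ 4 − 0 = 4 (mod 13).
    The inverse of 11 mod 13 is 6 (since 11·6 = 66 = 5·13 + 1), so t ≡ 6·4 = 24 ≡ 11 (mod 13).
    Then x = 0 + 11·11 = 121, valid modulo lcm(11, 13) = 143: x ≡ 121 (mod 143).
  Combine with x ≡ 4 (mod 8): since gcd(143, 8) = 1, we get a unique residue mod 1144.
    Write x = 121 + 143·t and substitute into x ≡ 4 (mod 8): 143·t ≡ 4 − 121 = -117 (mod 8).
    Reduce coefficients mod 8: 7·t ≡ 3 (mod 8).
    The inverse of 7 mod 8 is 7 (since 7·7 = 49 = 6·8 + 1), so t ≡ 7·3 = 21 ≡ 5 (mod 8).
    Then x = 121 + 143·5 = 836, valid modulo lcm(143, 8) = 1144: x ≡ 836 (mod 1144).
Verify: 836 mod 11 = 0 ✓, 836 mod 13 = 4 ✓, 836 mod 8 = 4 ✓.

x ≡ 836 (mod 1144).


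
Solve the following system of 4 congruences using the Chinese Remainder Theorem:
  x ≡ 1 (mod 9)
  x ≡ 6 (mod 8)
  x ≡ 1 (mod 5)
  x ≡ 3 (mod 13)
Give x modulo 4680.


Product of moduli M = 9 · 8 · 5 · 13 = 4680.
Merge one congruence at a time:
  Start: x ≡ 1 (mod 9).
  Combine with x ≡ 6 (mod 8); new modulus lcm = 72.
    Write x = 1 + 9·t and substitute into x ≡ 6 (mod 8): 9·t ≡ 6 − 1 = 5 (mod 8).
    Reduce coefficients mod 8: 1·t ≡ 5 (mod 8).
    So t ≡ 5 (mod 8).
    Then x = 1 + 9·5 = 46, valid modulo lcm(9, 8) = 72: x ≡ 46 (mod 72).
  Combine with x ≡ 1 (mod 5); new modulus lcm = 360.
    Write x = 46 + 72·t and substitute into x ≡ 1 (mod 5): 72·t ≡ 1 − 46 = -45 (mod 5).
    Reduce coefficients mod 5: 2·t ≡ 0 (mod 5).
    The inverse of 2 mod 5 is 3 (since 2·3 = 6 = 1·5 + 1), so t ≡ 3·0 = 0 ≡ 0 (mod 5).
    Then x = 46 + 72·0 = 46, valid modulo lcm(72, 5) = 360: x ≡ 46 (mod 360).
  Combine with x ≡ 3 (mod 13); new modulus lcm = 4680.
    Write x = 46 + 360·t and substitute into x ≡ 3 (mod 13): 360·t ≡ 3 − 46 = -43 (mod 13).
    Reduce coefficients mod 13: 9·t ≡ 9 (mod 13).
    The inverse of 9 mod 13 is 3 (since 9·3 = 27 = 2·13 + 1), so t ≡ 3·9 = 27 ≡ 1 (mod 13).
    Then x = 46 + 360·1 = 406, valid modulo lcm(360, 13) = 4680: x ≡ 406 (mod 4680).
Verify against each original: 406 mod 9 = 1, 406 mod 8 = 6, 406 mod 5 = 1, 406 mod 13 = 3.

x ≡ 406 (mod 4680).


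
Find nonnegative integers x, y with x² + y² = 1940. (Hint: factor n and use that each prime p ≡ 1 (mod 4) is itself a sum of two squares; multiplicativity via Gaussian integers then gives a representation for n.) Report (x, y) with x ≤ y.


Step 1: Factor n = 1940 = 2^2 · 5 · 97.
Step 2: Check the mod-4 condition on each prime factor: 2 = 2 (special); 5 ≡ 1 (mod 4), exponent 1; 97 ≡ 1 (mod 4), exponent 1.
All primes ≡ 3 (mod 4) appear to even exponent (or don't appear), so by the two-squares theorem n IS expressible as a sum of two squares.
Step 3: Build a representation. Group n = k² · m with k = 2 and m = 5 · 97 = 485 (a product of primes ≡ 1 (mod 4)); a representation of m scales to one of n via (k·x)² + (k·y)² = k²(x² + y²). Each prime p ≡ 1 (mod 4) is itself a sum of two squares; find a² by testing p − a² for a perfect square:
  5: 5 − 1² = 4 = 2² ⇒ 5 = 1² + 2².
  97: 97 − 1² = 96, 97 − 2² = 93, 97 − 3² = 88, 97 − 4² = 81 = 9² ⇒ 97 = 4² + 9².
  Combine using the Brahmagupta–Fibonacci identity (a² + b²)(c² + d²) = (ac − bd)² + (ad + bc)² = (ac + bd)² + (ad − bc)²:
  5 · 97 = 485: from (1² + 2²)(4² + 9²), take (1·4 − 2·9, 1·9 + 2·4) = (4 − 18, 9 + 8) = (-14, 17); dropping signs (only squares matter) gives (14, 17); check 14² + 17² = 196 + 289 = 485 ✓.
  Scale by k = 2: (2·14, 2·17) = (28, 34).
Step 4: Order so x ≤ y and verify: 28² + 34² = 784 + 1156 = 1940 = n. ✓

n = 1940 = 28² + 34² (one valid representation with x ≤ y).


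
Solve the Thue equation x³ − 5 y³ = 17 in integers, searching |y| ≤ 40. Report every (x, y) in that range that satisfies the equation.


The equation is x³ - 5y³ = 17. For fixed y, x³ = 5·y³ + 17, so a solution requires the RHS to be a perfect cube.
Strategy: iterate y from -40 to 40, compute RHS = 5·y³ + 17, and check whether it is a (positive or negative) perfect cube.
Check small values of y:
  y = 0: RHS = 17 is not a perfect cube.
  y = 1: RHS = 22 is not a perfect cube.
  y = -1: RHS = 12 is not a perfect cube.
  y = 2: RHS = 57 is not a perfect cube.
  y = -2: RHS = -23 is not a perfect cube.
  y = 3: RHS = 152 is not a perfect cube.
  y = -3: RHS = -118 is not a perfect cube.
Continuing the search up to |y| = 40 finds no solutions either.
No (x, y) in the scanned range satisfies the equation.

No integer solutions with |y| ≤ 40.


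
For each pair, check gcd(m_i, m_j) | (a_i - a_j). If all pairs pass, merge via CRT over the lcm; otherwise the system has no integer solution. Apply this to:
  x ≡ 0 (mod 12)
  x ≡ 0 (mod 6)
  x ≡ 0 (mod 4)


Moduli 12, 6, 4 are not pairwise coprime, so CRT works modulo lcm(m_i) when all pairwise compatibility conditions hold.
Pairwise compatibility: gcd(m_i, m_j) must divide a_i - a_j for every pair.
Merge one congruence at a time:
  Start: x ≡ 0 (mod 12).
  Combine with x ≡ 0 (mod 6): gcd(12, 6) = 6; 0 - 0 = 0, which IS divisible by 6, so compatible.
    Write x = 0 + 12·t and substitute into x ≡ 0 (mod 6): 12·t ≡ 0 − 0 = 0 (mod 6).
    Divide the congruence (and modulus) by g = 6: 2·t ≡ 0 (mod 1).
    Modulo 1 every t works; take t = 0.
    Then x = 0 + 12·0 = 0, valid modulo lcm(12, 6) = 12: x ≡ 0 (mod 12).
  Combine with x ≡ 0 (mod 4): gcd(12, 4) = 4; 0 - 0 = 0, which IS divisible by 4, so compatible.
    Write x = 0 + 12·t and substitute into x ≡ 0 (mod 4): 12·t ≡ 0 − 0 = 0 (mod 4).
    Divide the congruence (and modulus) by g = 4: 3·t ≡ 0 (mod 1).
    Modulo 1 every t works; take t = 0.
    Then x = 0 + 12·0 = 0, valid modulo lcm(12, 4) = 12: x ≡ 0 (mod 12).
Verify: 0 mod 12 = 0, 0 mod 6 = 0, 0 mod 4 = 0.

x ≡ 0 (mod 12).


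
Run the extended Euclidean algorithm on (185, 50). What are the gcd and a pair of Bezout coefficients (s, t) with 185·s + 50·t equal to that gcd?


Euclidean algorithm on (185, 50) — divide until remainder is 0:
  185 = 3 · 50 + 35
  50 = 1 · 35 + 15
  35 = 2 · 15 + 5
  15 = 3 · 5 + 0
gcd(185, 50) = 5.
Track Bezout coefficients alongside the remainders: start with r₀ = 185 = a·1 + b·0 (s = 1, t = 0) and r₁ = 50 = a·0 + b·1 (s = 0, t = 1); each new remainder r_{k+1} = r_{k-1} − q_k·r_k inherits s_{k+1} = s_{k-1} − q_k·s_k, t_{k+1} = t_{k-1} − q_k·t_k, so r_k = a·s_k + b·t_k at every step:
  q = 3: r = 35, s = 1 − 3·0 = 1, t = 0 − 3·1 = -3  (check: 185·1 + 50·(-3) = 35)
  q = 1: r = 15, s = 0 − 1·1 = -1, t = 1 − 1·(-3) = 4  (check: 185·(-1) + 50·4 = 15)
  q = 2: r = 5, s = 1 − 2·(-1) = 3, t = -3 − 2·4 = -11  (check: 185·3 + 50·(-11) = 5)
The row with r = 5 (the gcd) gives the Bezout coefficients s = 3, t = -11.
Result: 185 · (3) + 50 · (-11) = 5.

gcd(185, 50) = 5; s = 3, t = -11 (check: 185·3 + 50·(-11) = 5).


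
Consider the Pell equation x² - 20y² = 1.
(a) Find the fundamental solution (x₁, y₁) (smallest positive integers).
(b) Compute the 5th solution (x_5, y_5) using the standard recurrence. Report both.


Step 1: Find the fundamental solution (x₁, y₁) of x² - 20y² = 1.
  Expand √20 as a continued fraction. a₀ = ⌊√20⌋ = 4; iterate m_{k+1} = d_k·a_k − m_k, d_{k+1} = (20 − m_{k+1}²)/d_k, a_{k+1} = ⌊(a₀ + m_{k+1})/d_{k+1}⌋ (starting m₀ = 0, d₀ = 1), with convergents p_k = a_k·p_{k-1} + p_{k-2}, q_k = a_k·q_{k-1} + q_{k-2} (p₋₁ = 1, q₋₁ = 0):
  k = 0: a₀ = 4; p₀/q₀ = 4/1; p₀² − 20·q₀² = 16 − 20 = -4.
  k = 1: m = 4, d = 4, a = ⌊(4 + 4)/4⌋ = 2; p/q = (2·4 + 1)/(2·1 + 0) = 9/2; p² − 20·q² = 81 − 80 = 1.
  The first convergent with p² − 20·q² = 1 gives the fundamental solution (x₁, y₁) = (9, 2).
Step 2: Apply the recurrence (x_{n+1}, y_{n+1}) = (x₁x_n + 20y₁y_n, x₁y_n + y₁x_n) repeatedly.
  From (x_1, y_1) = (9, 2): x_2 = 9·9 + 20·2·2 = 161; y_2 = 9·2 + 2·9 = 36.
  From (x_2, y_2) = (161, 36): x_3 = 9·161 + 20·2·36 = 2889; y_3 = 9·36 + 2·161 = 646.
  From (x_3, y_3) = (2889, 646): x_4 = 9·2889 + 20·2·646 = 51841; y_4 = 9·646 + 2·2889 = 11592.
  From (x_4, y_4) = (51841, 11592): x_5 = 9·51841 + 20·2·11592 = 930249; y_5 = 9·11592 + 2·51841 = 208010.
Step 3: Verify x_5² - 20·y_5² = 865363202001 - 865363202000 = 1 (should be 1). ✓

(x_1, y_1) = (9, 2); (x_5, y_5) = (930249, 208010).


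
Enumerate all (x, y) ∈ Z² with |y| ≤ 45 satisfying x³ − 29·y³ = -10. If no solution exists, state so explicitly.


The equation is x³ - 29y³ = -10. For fixed y, x³ = 29·y³ − 10, so a solution requires the RHS to be a perfect cube.
Strategy: iterate y from -45 to 45, compute RHS = 29·y³ − 10, and check whether it is a (positive or negative) perfect cube.
Check small values of y:
  y = 0: RHS = -10 is not a perfect cube.
  y = 1: RHS = 19 is not a perfect cube.
  y = -1: RHS = -39 is not a perfect cube.
  y = 2: RHS = 222 is not a perfect cube.
  y = -2: RHS = -242 is not a perfect cube.
  y = 3: RHS = 773 is not a perfect cube.
  y = -3: RHS = -793 is not a perfect cube.
Continuing the search up to |y| = 45 finds no solutions either.
No (x, y) in the scanned range satisfies the equation.

No integer solutions with |y| ≤ 45.


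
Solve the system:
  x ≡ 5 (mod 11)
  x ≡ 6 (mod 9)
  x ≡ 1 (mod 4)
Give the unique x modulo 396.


Moduli 11, 9, 4 are pairwise coprime; by CRT there is a unique solution modulo M = 11 · 9 · 4 = 396.
Solve pairwise, accumulating the modulus:
  Start with x ≡ 5 (mod 11).
  Combine with x ≡ 6 (mod 9): since gcd(11, 9) = 1, we get a unique residue mod 99.
    Write x = 5 + 11·t and substitute into x ≡ 6 (mod 9): 11·t ≡ 6 − 5 = 1 (mod 9).
    Reduce coefficients mod 9: 2·t ≡ 1 (mod 9).
    The inverse of 2 mod 9 is 5 (since 2·5 = 10 = 1·9 + 1), so t ≡ 5·1 = 5 ≡ 5 (mod 9).
    Then x = 5 + 11·5 = 60, valid modulo lcm(11, 9) = 99: x ≡ 60 (mod 99).
  Combine with x ≡ 1 (mod 4): since gcd(99, 4) = 1, we get a unique residue mod 396.
    Write x = 60 + 99·t and substitute into x ≡ 1 (mod 4): 99·t ≡ 1 − 60 = -59 (mod 4).
    Reduce coefficients mod 4: 3·t ≡ 1 (mod 4).
    The inverse of 3 mod 4 is 3 (since 3·3 = 9 = 2·4 + 1), so t ≡ 3·1 = 3 ≡ 3 (mod 4).
    Then x = 60 + 99·3 = 357, valid modulo lcm(99, 4) = 396: x ≡ 357 (mod 396).
Verify: 357 mod 11 = 5 ✓, 357 mod 9 = 6 ✓, 357 mod 4 = 1 ✓.

x ≡ 357 (mod 396).


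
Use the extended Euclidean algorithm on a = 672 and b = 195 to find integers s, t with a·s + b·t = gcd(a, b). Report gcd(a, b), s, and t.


Euclidean algorithm on (672, 195) — divide until remainder is 0:
  672 = 3 · 195 + 87
  195 = 2 · 87 + 21
  87 = 4 · 21 + 3
  21 = 7 · 3 + 0
gcd(672, 195) = 3.
Track Bezout coefficients alongside the remainders: start with r₀ = 672 = a·1 + b·0 (s = 1, t = 0) and r₁ = 195 = a·0 + b·1 (s = 0, t = 1); each new remainder r_{k+1} = r_{k-1} − q_k·r_k inherits s_{k+1} = s_{k-1} − q_k·s_k, t_{k+1} = t_{k-1} − q_k·t_k, so r_k = a·s_k + b·t_k at every step:
  q = 3: r = 87, s = 1 − 3·0 = 1, t = 0 − 3·1 = -3  (check: 672·1 + 195·(-3) = 87)
  q = 2: r = 21, s = 0 − 2·1 = -2, t = 1 − 2·(-3) = 7  (check: 672·(-2) + 195·7 = 21)
  q = 4: r = 3, s = 1 − 4·(-2) = 9, t = -3 − 4·7 = -31  (check: 672·9 + 195·(-31) = 3)
The row with r = 3 (the gcd) gives the Bezout coefficients s = 9, t = -31.
Result: 672 · (9) + 195 · (-31) = 3.

gcd(672, 195) = 3; s = 9, t = -31 (check: 672·9 + 195·(-31) = 3).


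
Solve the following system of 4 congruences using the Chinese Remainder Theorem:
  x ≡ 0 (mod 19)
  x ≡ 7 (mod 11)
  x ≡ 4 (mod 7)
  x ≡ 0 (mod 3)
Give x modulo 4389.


Product of moduli M = 19 · 11 · 7 · 3 = 4389.
Merge one congruence at a time:
  Start: x ≡ 0 (mod 19).
  Combine with x ≡ 7 (mod 11); new modulus lcm = 209.
    Write x = 0 + 19·t and substitute into x ≡ 7 (mod 11): 19·t ≡ 7 − 0 = 7 (mod 11).
    Reduce coefficients mod 11: 8·t ≡ 7 (mod 11).
    The inverse of 8 mod 11 is 7 (since 8·7 = 56 = 5·11 + 1), so t ≡ 7·7 = 49 ≡ 5 (mod 11).
    Then x = 0 + 19·5 = 95, valid modulo lcm(19, 11) = 209: x ≡ 95 (mod 209).
  Combine with x ≡ 4 (mod 7); new modulus lcm = 1463.
    Write x = 95 + 209·t and substitute into x ≡ 4 (mod 7): 209·t ≡ 4 − 95 = -91 (mod 7).
    Reduce coefficients mod 7: 6·t ≡ 0 (mod 7).
    The inverse of 6 mod 7 is 6 (since 6·6 = 36 = 5·7 + 1), so t ≡ 6·0 = 0 ≡ 0 (mod 7).
    Then x = 95 + 209·0 = 95, valid modulo lcm(209, 7) = 1463: x ≡ 95 (mod 1463).
  Combine with x ≡ 0 (mod 3); new modulus lcm = 4389.
    Write x = 95 + 1463·t and substitute into x ≡ 0 (mod 3): 1463·t ≡ 0 − 95 = -95 (mod 3).
    Reduce coefficients mod 3: 2·t ≡ 1 (mod 3).
    The inverse of 2 mod 3 is 2 (since 2·2 = 4 = 1·3 + 1), so t ≡ 2·1 = 2 ≡ 2 (mod 3).
    Then x = 95 + 1463·2 = 3021, valid modulo lcm(1463, 3) = 4389: x ≡ 3021 (mod 4389).
Verify against each original: 3021 mod 19 = 0, 3021 mod 11 = 7, 3021 mod 7 = 4, 3021 mod 3 = 0.

x ≡ 3021 (mod 4389).
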